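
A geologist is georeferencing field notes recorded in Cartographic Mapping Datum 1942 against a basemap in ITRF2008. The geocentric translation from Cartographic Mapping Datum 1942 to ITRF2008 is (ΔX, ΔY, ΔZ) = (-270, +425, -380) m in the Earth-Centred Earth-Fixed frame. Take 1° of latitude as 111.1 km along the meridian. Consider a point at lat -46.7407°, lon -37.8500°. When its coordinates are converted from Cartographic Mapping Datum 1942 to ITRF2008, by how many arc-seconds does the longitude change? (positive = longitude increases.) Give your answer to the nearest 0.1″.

sin φ = -0.728260, cos φ = 0.685301, sin λ = -0.613596, cos λ = 0.789620.
East component: ΔE = −sin λ·ΔX + cos λ·ΔY = −(-0.613596)(-270) + (0.789620)(425) = 169.92 m.
1° of latitude spans 111100 m; at latitude φ, 1° of longitude spans that × cos φ = 76137.0 m, so Δλ = 169.92 / 76137.0 × 3600 = 8.034″.

Δλ = 8.0″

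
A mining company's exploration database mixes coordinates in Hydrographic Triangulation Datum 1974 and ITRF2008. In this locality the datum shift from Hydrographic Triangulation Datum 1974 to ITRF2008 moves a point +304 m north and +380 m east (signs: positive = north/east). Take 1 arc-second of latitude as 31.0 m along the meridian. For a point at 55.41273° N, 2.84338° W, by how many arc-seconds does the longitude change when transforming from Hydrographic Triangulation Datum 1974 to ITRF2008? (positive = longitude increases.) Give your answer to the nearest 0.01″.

At latitude 55.41273°, cos φ = 0.567661.
1″ of longitude at this latitude = 31.00 × cos φ = 17.5975 m, so Δλ = 380.0 / 17.5975 = 21.594″.

Δλ = 21.59″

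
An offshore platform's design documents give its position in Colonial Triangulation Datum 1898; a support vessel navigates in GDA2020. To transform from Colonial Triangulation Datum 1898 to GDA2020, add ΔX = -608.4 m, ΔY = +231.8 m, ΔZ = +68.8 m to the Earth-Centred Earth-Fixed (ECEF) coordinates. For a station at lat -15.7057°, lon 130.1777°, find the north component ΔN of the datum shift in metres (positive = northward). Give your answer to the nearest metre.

ΔN = 220 m

At φ = -15.7057°, λ = 130.1777°: sin φ = -0.270696, cos φ = 0.962665, sin λ = 0.764047, cos λ = -0.645160.
ΔN = −sin φ cos λ·ΔX − sin φ sin λ·ΔY + cos φ·ΔZ = −(-0.270696)(-0.645160)(-608.4) − (-0.270696)(0.764047)(231.8) + (0.962665)(68.8) = 220.43 m.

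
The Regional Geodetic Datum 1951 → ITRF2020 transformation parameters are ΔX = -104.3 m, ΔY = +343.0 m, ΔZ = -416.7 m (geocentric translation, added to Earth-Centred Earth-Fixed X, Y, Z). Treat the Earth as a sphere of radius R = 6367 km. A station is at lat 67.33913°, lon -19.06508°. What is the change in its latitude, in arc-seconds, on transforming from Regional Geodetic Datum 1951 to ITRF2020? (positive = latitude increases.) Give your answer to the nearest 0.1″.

Δφ = 1.1″

sin φ = 0.922801, cos φ = 0.385276, sin λ = -0.326642, cos λ = 0.945148.
North component: ΔN = −sin φ cos λ·ΔX − sin φ sin λ·ΔY + cos φ·ΔZ = −(0.922801)(0.945148)(-104.3) − (0.922801)(-0.326642)(343.0) + (0.385276)(-416.7) = 33.81 m.
1° of latitude spans πR/180 = 111125 m, so Δφ = 33.81 / 111125 × 3600 = 1.095″.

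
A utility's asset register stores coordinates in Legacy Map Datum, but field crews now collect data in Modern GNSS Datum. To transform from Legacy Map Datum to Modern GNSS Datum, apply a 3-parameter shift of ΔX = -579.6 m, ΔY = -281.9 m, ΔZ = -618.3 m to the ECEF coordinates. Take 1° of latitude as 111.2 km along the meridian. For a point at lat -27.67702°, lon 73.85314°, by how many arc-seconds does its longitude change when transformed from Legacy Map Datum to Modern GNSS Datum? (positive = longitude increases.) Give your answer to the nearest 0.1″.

Δλ = 17.5″

sin φ = -0.464487, cos φ = 0.885580, sin λ = 0.960552, cos λ = 0.278100.
East component: ΔE = −sin λ·ΔX + cos λ·ΔY = −(0.960552)(-579.6) + (0.278100)(-281.9) = 478.34 m.
1° of latitude spans 111200 m; at latitude φ, 1° of longitude spans that × cos φ = 98476.5 m, so Δλ = 478.34 / 98476.5 × 3600 = 17.487″.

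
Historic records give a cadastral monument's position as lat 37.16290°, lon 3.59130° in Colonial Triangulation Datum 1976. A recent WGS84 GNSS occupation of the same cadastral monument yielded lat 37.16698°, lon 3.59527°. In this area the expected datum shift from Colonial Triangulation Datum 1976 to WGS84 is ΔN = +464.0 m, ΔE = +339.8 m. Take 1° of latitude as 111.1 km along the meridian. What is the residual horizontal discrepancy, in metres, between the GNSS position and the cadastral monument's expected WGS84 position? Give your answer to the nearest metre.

16 m

Observed coordinate differences: Δφ = +0.00408°, Δλ = +0.00397°.
Converting to metres (1° lat = 111100 m, cos φ = 0.796921): observed ΔN = 453.3 m, observed ΔE = 351.5 m.
Subtracting the expected shift leaves a residual of 453.3 − (464.0) = -10.7 m north and 351.5 − (339.8) = 11.7 m east.
Residual distance = √((-10.7)² + 11.7²) = 15.9 m.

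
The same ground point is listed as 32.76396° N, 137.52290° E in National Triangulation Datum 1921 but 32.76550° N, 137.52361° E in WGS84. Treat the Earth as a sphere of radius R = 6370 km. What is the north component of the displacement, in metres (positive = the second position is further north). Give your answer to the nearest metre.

Δφ = 32.76550° − 32.76396° = +0.00154°; Δλ = 137.52361° − 137.52290° = +0.00071°.
1° along a meridian = πR/180 = 111177 m.
ΔN = Δφ × 111177 = 171.2 m; ΔE = Δλ × 111177 × cos(32.76396°) = +0.00071 × 111177 × 0.840907 = 66.4 m.

ΔN = 171 m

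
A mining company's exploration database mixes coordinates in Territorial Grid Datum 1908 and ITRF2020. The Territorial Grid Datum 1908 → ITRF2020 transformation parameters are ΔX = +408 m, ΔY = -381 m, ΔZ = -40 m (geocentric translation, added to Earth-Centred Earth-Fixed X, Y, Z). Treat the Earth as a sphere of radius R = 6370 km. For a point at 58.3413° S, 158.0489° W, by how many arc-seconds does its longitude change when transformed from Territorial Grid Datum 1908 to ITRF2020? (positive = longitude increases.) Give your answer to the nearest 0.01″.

sin φ = -0.851190, cos φ = 0.524858, sin λ = -0.373815, cos λ = -0.927503.
East component: ΔE = −sin λ·ΔX + cos λ·ΔY = −(-0.373815)(408) + (-0.927503)(-381) = 505.90 m.
1° of latitude spans πR/180 = 111177 m; at latitude φ, 1° of longitude spans that × cos φ = 58352.4 m, so Δλ = 505.90 / 58352.4 × 3600 = 31.211″.

Δλ = 31.21″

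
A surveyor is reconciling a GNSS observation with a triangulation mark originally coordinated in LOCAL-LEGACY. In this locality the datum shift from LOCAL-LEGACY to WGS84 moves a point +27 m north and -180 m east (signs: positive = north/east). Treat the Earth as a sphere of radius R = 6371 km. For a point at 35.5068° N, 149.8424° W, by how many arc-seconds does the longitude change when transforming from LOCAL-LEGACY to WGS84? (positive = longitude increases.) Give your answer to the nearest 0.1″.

At latitude 35.5068°, cos φ = 0.814047.
One radian of longitude at latitude φ spans R cos φ, so Δλ = ΔE / (R cos φ) = -180.0 / (6371000 × 0.814047) = -3.4707e-05 rad = -7.159″.

Δλ = -7.2″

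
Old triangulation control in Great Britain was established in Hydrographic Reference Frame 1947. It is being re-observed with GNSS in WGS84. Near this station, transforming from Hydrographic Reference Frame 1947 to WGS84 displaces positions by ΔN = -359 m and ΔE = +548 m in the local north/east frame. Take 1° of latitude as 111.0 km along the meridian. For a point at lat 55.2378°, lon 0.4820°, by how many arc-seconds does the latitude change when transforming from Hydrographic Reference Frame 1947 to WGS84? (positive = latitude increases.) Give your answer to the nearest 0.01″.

1° of latitude = 111.0 km, so Δφ = -359.0 / 111000 = -0.0032342° = -11.643″.

Δφ = -11.64″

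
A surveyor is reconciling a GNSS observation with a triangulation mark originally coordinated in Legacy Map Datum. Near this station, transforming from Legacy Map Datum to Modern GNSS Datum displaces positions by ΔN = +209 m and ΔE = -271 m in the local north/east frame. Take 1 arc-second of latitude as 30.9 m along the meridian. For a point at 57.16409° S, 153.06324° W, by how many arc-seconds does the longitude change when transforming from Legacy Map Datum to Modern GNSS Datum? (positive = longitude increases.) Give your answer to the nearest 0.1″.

At latitude -57.16409°, cos φ = 0.542235.
1″ of longitude at this latitude = 30.90 × cos φ = 16.7551 m, so Δλ = -271.0 / 16.7551 = -16.174″.

Δλ = -16.2″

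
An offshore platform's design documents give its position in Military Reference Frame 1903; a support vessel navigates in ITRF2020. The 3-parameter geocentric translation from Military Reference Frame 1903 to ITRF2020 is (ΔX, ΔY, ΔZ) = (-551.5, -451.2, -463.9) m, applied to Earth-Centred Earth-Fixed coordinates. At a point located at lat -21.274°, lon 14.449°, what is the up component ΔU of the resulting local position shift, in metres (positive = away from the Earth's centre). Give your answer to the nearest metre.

The local up (radial) axis is (cos φ cos λ, cos φ sin λ, sin φ), giving ΔU = -497.663 − 104.911 + 168.316 = -434.26 m.

ΔU = -434 m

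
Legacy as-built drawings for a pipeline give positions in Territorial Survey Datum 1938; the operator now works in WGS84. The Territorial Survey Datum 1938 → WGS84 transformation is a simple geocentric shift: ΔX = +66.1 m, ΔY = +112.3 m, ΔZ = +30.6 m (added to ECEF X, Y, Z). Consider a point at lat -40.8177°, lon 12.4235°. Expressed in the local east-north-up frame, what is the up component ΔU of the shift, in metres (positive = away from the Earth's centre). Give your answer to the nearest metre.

ΔU = 47 m

At φ = -40.8177°, λ = 12.4235°: sin φ = -0.653654, cos φ = 0.756793, sin λ = 0.215136, cos λ = 0.976584.
ΔU = cos φ cos λ·ΔX + cos φ sin λ·ΔY + sin φ·ΔZ = (0.756793)(0.976584)(66.1) + (0.756793)(0.215136)(112.3) + (-0.653654)(30.6) = 47.13 m.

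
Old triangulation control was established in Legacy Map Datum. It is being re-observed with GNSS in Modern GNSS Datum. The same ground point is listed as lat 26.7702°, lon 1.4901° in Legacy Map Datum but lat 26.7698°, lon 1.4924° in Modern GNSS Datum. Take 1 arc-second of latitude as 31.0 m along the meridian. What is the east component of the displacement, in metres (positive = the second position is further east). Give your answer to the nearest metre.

ΔE = 229 m

Δφ = 26.7698° − 26.7702° = -0.0004°; Δλ = 1.4924° − 1.4901° = +0.0023°.
1° of latitude = 3600 × 31.00 = 111600 m.
ΔN = Δφ × 111600 = -44.6 m; ΔE = Δλ × 111600 × cos(26.7702°) = +0.0023 × 111600 × 0.892820 = 229.2 m.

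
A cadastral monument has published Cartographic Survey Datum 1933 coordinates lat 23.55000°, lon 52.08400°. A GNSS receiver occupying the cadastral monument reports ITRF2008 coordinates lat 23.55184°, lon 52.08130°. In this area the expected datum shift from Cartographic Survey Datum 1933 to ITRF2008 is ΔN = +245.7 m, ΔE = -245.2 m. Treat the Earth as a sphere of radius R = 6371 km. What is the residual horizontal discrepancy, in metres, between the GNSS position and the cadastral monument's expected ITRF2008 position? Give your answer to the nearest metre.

51 m

Observed coordinate differences: Δφ = +0.00184°, Δλ = -0.00270°.
Converting to metres (1° lat = 111195 m, cos φ = 0.916712): observed ΔN = 204.6 m, observed ΔE = -275.2 m.
Subtracting the expected shift leaves a residual of 204.6 − (245.7) = -41.1 m north and -275.2 − (-245.2) = -30.0 m east.
Residual distance = √((-41.1)² + (-30.0)²) = 50.9 m.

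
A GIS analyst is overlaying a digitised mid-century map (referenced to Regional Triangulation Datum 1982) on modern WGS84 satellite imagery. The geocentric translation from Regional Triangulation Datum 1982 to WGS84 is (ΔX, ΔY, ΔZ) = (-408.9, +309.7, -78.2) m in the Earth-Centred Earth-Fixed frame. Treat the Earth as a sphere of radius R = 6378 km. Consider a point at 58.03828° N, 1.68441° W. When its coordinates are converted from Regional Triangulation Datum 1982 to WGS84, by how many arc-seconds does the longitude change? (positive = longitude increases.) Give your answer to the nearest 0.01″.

Δλ = 18.18″

sin φ = 0.848402, cos φ = 0.529353, sin λ = -0.029394, cos λ = 0.999568.
East component: ΔE = −sin λ·ΔX + cos λ·ΔY = −(-0.029394)(-408.9) + (0.999568)(309.7) = 297.55 m.
1° of latitude spans πR/180 = 111317 m; at latitude φ, 1° of longitude spans that × cos φ = 58926.0 m, so Δλ = 297.55 / 58926.0 × 3600 = 18.178″.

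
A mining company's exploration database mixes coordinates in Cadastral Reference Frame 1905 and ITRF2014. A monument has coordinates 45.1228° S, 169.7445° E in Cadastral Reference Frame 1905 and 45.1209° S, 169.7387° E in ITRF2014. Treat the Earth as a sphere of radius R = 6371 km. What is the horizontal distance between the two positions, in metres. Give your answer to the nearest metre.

502 m

Δφ = -45.1209° − -45.1228° = +0.0019°; Δλ = 169.7387° − 169.7445° = -0.0058°.
1° along a meridian = πR/180 = 111195 m.
ΔN = Δφ × 111195 = 211.3 m; ΔE = Δλ × 111195 × cos(-45.1228°) = -0.0058 × 111195 × 0.705590 = -455.1 m.
Distance = √(ΔE² + ΔN²) = √((-455.1)² + 211.3²) = 501.7 m.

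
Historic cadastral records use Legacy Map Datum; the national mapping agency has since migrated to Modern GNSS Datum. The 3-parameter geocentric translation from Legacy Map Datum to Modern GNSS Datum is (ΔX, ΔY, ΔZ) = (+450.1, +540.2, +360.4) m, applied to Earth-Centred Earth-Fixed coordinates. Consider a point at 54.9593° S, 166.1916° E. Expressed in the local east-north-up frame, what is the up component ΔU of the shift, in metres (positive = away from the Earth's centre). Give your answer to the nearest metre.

The local up (radial) axis is (cos φ cos λ, cos φ sin λ, sin φ), giving ΔU = -250.960 + 74.028 − 295.075 = -472.01 m.

ΔU = -472 m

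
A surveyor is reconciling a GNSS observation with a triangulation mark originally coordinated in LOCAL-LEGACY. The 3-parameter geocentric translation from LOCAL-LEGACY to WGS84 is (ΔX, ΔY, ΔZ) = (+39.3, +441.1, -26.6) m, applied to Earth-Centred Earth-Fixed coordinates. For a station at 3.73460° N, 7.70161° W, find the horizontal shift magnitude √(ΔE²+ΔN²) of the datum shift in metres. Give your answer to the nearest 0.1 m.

443.1 m

At φ = 3.73460°, λ = -7.70161°: sin φ = 0.065135, cos φ = 0.997876, sin λ = -0.134014, cos λ = 0.990979.
ΔE = −sin λ·ΔX + cos λ·ΔY = −(-0.134014)·(39.3) + (0.990979)·(441.1) = 442.39 m.
ΔN = −sin φ cos λ·ΔX − sin φ sin λ·ΔY + cos φ·ΔZ = −(0.065135)(0.990979)(39.3) − (0.065135)(-0.134014)(441.1) + (0.997876)(-26.6) = -25.23 m.
Horizontal magnitude = √(ΔE² + ΔN²) = √(442.39² + (-25.23)²) = 443.11 m.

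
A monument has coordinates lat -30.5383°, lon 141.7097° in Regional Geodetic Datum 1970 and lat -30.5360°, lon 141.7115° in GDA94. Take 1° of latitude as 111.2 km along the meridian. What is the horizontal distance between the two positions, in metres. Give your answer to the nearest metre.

Δφ = -30.5360° − -30.5383° = +0.0023°; Δλ = 141.7115° − 141.7097° = +0.0018°.
ΔN = Δφ × 111200 = 255.8 m; ΔE = Δλ × 111200 × cos(-30.5383°) = +0.0018 × 111200 × 0.861290 = 172.4 m.
Distance = √(ΔE² + ΔN²) = √(172.4² + 255.8²) = 308.4 m.

308 m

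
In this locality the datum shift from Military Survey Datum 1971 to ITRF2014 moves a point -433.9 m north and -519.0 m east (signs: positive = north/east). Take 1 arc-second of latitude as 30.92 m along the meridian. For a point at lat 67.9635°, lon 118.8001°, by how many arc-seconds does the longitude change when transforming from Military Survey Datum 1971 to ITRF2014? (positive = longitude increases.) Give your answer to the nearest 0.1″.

Δλ = -44.7″

At latitude 67.9635°, cos φ = 0.375197.
1″ of longitude at this latitude = 30.92 × cos φ = 11.6011 m, so Δλ = -519.0 / 11.6011 = -44.737″.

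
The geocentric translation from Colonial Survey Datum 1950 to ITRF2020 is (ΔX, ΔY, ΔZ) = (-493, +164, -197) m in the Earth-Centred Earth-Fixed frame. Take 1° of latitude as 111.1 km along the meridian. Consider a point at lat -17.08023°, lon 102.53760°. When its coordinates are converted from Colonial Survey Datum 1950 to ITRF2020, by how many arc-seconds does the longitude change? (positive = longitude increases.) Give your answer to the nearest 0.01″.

sin φ = -0.293711, cos φ = 0.955894, sin λ = 0.976154, cos λ = -0.217080.
East component: ΔE = −sin λ·ΔX + cos λ·ΔY = −(0.976154)(-493) + (-0.217080)(164) = 445.64 m.
1° of latitude spans 111100 m; at latitude φ, 1° of longitude spans that × cos φ = 106199.9 m, so Δλ = 445.64 / 106199.9 × 3600 = 15.107″.

Δλ = 15.11″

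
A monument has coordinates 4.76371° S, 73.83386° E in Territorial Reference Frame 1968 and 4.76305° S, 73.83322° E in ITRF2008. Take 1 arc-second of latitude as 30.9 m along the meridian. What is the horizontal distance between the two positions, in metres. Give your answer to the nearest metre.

102 m

Δφ = -4.76305° − -4.76371° = +0.00066°; Δλ = 73.83322° − 73.83386° = -0.00064°.
1° of latitude = 3600 × 30.90 = 111240 m.
ΔN = Δφ × 111240 = 73.4 m; ΔE = Δλ × 111240 × cos(-4.76371°) = -0.00064 × 111240 × 0.996546 = -70.9 m.
Distance = √(ΔE² + ΔN²) = √((-70.9)² + 73.4²) = 102.1 m.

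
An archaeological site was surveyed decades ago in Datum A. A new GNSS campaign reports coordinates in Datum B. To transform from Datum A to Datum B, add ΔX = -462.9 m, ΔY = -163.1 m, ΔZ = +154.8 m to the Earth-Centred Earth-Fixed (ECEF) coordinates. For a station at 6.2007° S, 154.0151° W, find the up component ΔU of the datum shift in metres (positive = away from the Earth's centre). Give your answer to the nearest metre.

At φ = -6.2007°, λ = -154.0151°: sin φ = -0.108012, cos φ = 0.994150, sin λ = -0.438134, cos λ = -0.898910.
ΔU = cos φ cos λ·ΔX + cos φ sin λ·ΔY + sin φ·ΔZ = (0.994150)(-0.898910)(-462.9) + (0.994150)(-0.438134)(-163.1) + (-0.108012)(154.8) = 467.99 m.

ΔU = 468 m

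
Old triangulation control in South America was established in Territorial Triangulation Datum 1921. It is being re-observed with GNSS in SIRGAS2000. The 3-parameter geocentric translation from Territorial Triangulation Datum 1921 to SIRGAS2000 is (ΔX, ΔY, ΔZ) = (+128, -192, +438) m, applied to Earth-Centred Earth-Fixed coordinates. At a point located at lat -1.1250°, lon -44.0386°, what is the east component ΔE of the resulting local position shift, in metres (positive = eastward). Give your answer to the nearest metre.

At φ = -1.1250°, λ = -44.0386°: sin φ = -0.019634, cos φ = 0.999807, sin λ = -0.695143, cos λ = 0.718872.
ΔE = −sin λ·ΔX + cos λ·ΔY = −(-0.695143)·(128) + (0.718872)·(-192) = -49.05 m.

ΔE = -49 m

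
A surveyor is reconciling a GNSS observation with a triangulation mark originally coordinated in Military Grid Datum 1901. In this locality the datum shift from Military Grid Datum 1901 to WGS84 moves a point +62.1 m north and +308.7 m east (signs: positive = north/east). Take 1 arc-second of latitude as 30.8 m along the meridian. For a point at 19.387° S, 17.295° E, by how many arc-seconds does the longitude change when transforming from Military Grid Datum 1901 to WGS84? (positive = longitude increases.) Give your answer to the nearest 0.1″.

At latitude -19.387°, cos φ = 0.943298.
1″ of longitude at this latitude = 30.80 × cos φ = 29.0536 m, so Δλ = 308.7 / 29.0536 = 10.625″.

Δλ = 10.6″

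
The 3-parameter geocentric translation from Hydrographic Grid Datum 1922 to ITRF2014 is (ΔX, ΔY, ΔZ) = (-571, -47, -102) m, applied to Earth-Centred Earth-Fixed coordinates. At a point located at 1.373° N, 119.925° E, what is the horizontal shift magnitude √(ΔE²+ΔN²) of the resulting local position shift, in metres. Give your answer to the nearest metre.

529 m

At φ = 1.373°, λ = 119.925°: sin φ = 0.023961, cos φ = 0.999713, sin λ = 0.866679, cos λ = -0.498866.
ΔE = −sin λ·ΔX + cos λ·ΔY = −(0.866679)·(-571) + (-0.498866)·(-47) = 518.32 m.
ΔN = −sin φ cos λ·ΔX − sin φ sin λ·ΔY + cos φ·ΔZ = −(0.023961)(-0.498866)(-571) − (0.023961)(0.866679)(-47) + (0.999713)(-102) = -107.82 m.
Horizontal magnitude = √(ΔE² + ΔN²) = √(518.32² + (-107.82)²) = 529.42 m.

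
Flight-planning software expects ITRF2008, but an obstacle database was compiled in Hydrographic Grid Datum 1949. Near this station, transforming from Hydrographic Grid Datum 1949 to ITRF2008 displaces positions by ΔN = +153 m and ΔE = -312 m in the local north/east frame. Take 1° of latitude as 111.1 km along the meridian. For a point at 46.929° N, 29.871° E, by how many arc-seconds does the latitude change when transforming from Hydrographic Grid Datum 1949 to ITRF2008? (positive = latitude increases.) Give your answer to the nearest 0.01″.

Δφ = 4.96″

1° of latitude = 111.1 km, so Δφ = 153.0 / 111100 = 0.0013771° = 4.958″.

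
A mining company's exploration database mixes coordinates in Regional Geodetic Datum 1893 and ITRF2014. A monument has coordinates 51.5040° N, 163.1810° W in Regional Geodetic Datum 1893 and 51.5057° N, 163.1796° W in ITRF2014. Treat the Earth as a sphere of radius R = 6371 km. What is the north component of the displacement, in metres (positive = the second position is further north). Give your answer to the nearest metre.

ΔN = 189 m

Δφ = 51.5057° − 51.5040° = +0.0017°; Δλ = -163.1796° − -163.1810° = +0.0014°.
1° along a meridian = πR/180 = 111195 m.
ΔN = Δφ × 111195 = 189.0 m; ΔE = Δλ × 111195 × cos(51.5040°) = +0.0014 × 111195 × 0.622460 = 96.9 m.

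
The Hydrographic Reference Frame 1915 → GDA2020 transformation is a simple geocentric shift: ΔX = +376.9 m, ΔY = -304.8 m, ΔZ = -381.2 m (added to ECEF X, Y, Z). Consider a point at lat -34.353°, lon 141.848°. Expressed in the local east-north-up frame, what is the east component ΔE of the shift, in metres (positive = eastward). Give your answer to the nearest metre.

ΔE = 7 m

At φ = -34.353°, λ = 141.848°: sin φ = -0.564290, cos φ = 0.825577, sin λ = 0.617750, cos λ = -0.786375.
ΔE = −sin λ·ΔX + cos λ·ΔY = −(0.617750)·(376.9) + (-0.786375)·(-304.8) = 6.86 m.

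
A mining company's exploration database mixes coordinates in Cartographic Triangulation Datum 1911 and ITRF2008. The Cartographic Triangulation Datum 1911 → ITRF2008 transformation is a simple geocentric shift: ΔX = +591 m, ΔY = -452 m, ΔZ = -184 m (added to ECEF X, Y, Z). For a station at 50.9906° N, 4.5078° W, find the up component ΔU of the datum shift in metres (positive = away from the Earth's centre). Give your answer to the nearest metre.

The local up (radial) axis is (cos φ cos λ, cos φ sin λ, sin φ), giving ΔU = 370.853 + 22.361 − 142.976 = 250.24 m.

ΔU = 250 m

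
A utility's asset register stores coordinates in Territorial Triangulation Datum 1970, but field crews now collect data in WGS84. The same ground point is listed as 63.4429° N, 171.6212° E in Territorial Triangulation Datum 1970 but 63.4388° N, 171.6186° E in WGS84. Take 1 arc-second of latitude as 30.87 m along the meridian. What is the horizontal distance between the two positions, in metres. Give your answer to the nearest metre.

474 m

Δφ = 63.4388° − 63.4429° = -0.0041°; Δλ = 171.6186° − 171.6212° = -0.0026°.
1° of latitude = 3600 × 30.87 = 111132 m.
ΔN = Δφ × 111132 = -455.6 m; ΔE = Δλ × 111132 × cos(63.4429°) = -0.0026 × 111132 × 0.447089 = -129.2 m.
Distance = √(ΔE² + ΔN²) = √((-129.2)² + (-455.6)²) = 473.6 m.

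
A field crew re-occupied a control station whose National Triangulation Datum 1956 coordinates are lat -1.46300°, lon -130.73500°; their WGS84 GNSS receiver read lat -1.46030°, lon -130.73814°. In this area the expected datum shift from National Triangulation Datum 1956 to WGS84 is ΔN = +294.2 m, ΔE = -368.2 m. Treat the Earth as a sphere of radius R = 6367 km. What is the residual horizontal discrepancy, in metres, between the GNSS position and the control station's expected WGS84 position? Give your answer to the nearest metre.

20 m

Observed coordinate differences: Δφ = +0.00270°, Δλ = -0.00314°.
Converting to metres (1° lat = 111125 m, cos φ = 0.999674): observed ΔN = 300.0 m, observed ΔE = -348.8 m.
Subtracting the expected shift leaves a residual of 300.0 − (294.2) = 5.8 m north and -348.8 − (-368.2) = 19.4 m east.
Residual distance = √(5.8² + 19.4²) = 20.2 m.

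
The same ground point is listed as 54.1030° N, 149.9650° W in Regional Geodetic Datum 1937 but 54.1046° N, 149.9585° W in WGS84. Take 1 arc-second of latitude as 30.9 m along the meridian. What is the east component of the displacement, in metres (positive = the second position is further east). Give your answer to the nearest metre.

ΔE = 424 m

Δφ = 54.1046° − 54.1030° = +0.0016°; Δλ = -149.9585° − -149.9650° = +0.0065°.
1° of latitude = 3600 × 30.90 = 111240 m.
ΔN = Δφ × 111240 = 178.0 m; ΔE = Δλ × 111240 × cos(54.1030°) = +0.0065 × 111240 × 0.586330 = 424.0 m.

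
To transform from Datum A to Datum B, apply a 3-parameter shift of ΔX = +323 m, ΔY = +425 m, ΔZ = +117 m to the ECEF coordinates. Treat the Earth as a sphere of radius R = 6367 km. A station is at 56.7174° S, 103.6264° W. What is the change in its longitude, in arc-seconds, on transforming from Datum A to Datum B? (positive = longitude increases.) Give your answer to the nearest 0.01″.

Δλ = 12.62″

sin φ = -0.835974, cos φ = 0.548769, sin λ = -0.971853, cos λ = -0.235590.
East component: ΔE = −sin λ·ΔX + cos λ·ΔY = −(-0.971853)(323) + (-0.235590)(425) = 213.78 m.
1° of latitude spans πR/180 = 111125 m; at latitude φ, 1° of longitude spans that × cos φ = 60982.0 m, so Δλ = 213.78 / 60982.0 × 3600 = 12.620″.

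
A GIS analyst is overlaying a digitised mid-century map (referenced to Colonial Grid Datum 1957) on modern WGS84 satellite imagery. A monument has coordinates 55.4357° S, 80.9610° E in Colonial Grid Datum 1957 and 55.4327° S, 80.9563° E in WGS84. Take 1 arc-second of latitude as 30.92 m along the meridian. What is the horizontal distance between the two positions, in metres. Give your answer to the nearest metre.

447 m

Δφ = -55.4327° − -55.4357° = +0.0030°; Δλ = 80.9563° − 80.9610° = -0.0047°.
1° of latitude = 3600 × 30.92 = 111312 m.
ΔN = Δφ × 111312 = 333.9 m; ΔE = Δλ × 111312 × cos(-55.4357°) = -0.0047 × 111312 × 0.567331 = -296.8 m.
Distance = √(ΔE² + ΔN²) = √((-296.8)² + 333.9²) = 446.8 m.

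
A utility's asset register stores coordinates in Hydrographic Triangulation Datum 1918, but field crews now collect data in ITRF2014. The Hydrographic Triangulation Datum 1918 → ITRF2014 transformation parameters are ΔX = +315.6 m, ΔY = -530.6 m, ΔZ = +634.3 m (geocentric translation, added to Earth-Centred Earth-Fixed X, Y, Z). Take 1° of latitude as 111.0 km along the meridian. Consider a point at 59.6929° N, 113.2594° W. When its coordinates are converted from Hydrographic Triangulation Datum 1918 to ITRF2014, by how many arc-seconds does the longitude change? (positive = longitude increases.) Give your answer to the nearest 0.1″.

Δλ = 32.1″

sin φ = 0.863333, cos φ = 0.504635, sin λ = -0.918726, cos λ = -0.394895.
East component: ΔE = −sin λ·ΔX + cos λ·ΔY = −(-0.918726)(315.6) + (-0.394895)(-530.6) = 499.48 m.
1° of latitude spans 111000 m; at latitude φ, 1° of longitude spans that × cos φ = 56014.4 m, so Δλ = 499.48 / 56014.4 × 3600 = 32.101″.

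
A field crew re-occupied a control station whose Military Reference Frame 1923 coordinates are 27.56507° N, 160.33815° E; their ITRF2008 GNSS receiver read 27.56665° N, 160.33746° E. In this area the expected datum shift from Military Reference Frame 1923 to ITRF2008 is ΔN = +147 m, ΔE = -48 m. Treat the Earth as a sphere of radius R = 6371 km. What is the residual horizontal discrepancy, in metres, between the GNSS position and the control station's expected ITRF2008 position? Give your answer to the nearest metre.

Observed coordinate differences: Δφ = +0.00158°, Δλ = -0.00069°.
Converting to metres (1° lat = 111195 m, cos φ = 0.886486): observed ΔN = 175.7 m, observed ΔE = -68.0 m.
Subtracting the expected shift leaves a residual of 175.7 − (147) = 28.7 m north and -68.0 − (-48) = -20.0 m east.
Residual distance = √(28.7² + (-20.0)²) = 35.0 m.

35 m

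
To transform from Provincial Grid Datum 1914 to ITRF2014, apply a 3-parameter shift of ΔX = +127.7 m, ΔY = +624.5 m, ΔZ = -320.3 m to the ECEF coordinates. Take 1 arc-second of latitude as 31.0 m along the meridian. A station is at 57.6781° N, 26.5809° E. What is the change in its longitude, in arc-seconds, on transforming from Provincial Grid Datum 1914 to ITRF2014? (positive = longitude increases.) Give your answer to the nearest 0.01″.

Δλ = 30.25″

sin φ = 0.845058, cos φ = 0.534675, sin λ = 0.447461, cos λ = 0.894303.
East component: ΔE = −sin λ·ΔX + cos λ·ΔY = −(0.447461)(127.7) + (0.894303)(624.5) = 501.35 m.
1° of latitude spans 3600 × 31.00 = 111600 m; at latitude φ, 1° of longitude spans that × cos φ = 59669.8 m, so Δλ = 501.35 / 59669.8 × 3600 = 30.248″.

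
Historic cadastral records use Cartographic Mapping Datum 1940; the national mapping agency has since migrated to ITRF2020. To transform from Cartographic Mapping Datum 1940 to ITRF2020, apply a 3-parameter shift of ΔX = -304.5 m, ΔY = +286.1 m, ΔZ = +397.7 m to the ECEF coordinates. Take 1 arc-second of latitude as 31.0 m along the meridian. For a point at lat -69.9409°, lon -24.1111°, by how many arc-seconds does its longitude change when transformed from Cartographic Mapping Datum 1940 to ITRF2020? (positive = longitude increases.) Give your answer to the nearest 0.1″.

Δλ = 12.9″

sin φ = -0.939339, cos φ = 0.342989, sin λ = -0.408507, cos λ = 0.912755.
East component: ΔE = −sin λ·ΔX + cos λ·ΔY = −(-0.408507)(-304.5) + (0.912755)(286.1) = 136.75 m.
1° of latitude spans 3600 × 31.00 = 111600 m; at latitude φ, 1° of longitude spans that × cos φ = 38277.6 m, so Δλ = 136.75 / 38277.6 × 3600 = 12.861″.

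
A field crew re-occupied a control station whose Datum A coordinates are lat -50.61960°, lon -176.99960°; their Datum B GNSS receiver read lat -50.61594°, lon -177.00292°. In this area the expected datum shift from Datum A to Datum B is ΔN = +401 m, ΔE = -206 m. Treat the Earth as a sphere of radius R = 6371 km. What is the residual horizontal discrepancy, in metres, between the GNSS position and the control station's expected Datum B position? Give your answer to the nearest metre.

29 m

Observed coordinate differences: Δφ = +0.00366°, Δλ = -0.00332°.
Converting to metres (1° lat = 111195 m, cos φ = 0.634466): observed ΔN = 407.0 m, observed ΔE = -234.2 m.
Subtracting the expected shift leaves a residual of 407.0 − (401) = 6.0 m north and -234.2 − (-206) = -28.2 m east.
Residual distance = √(6.0² + (-28.2)²) = 28.8 m.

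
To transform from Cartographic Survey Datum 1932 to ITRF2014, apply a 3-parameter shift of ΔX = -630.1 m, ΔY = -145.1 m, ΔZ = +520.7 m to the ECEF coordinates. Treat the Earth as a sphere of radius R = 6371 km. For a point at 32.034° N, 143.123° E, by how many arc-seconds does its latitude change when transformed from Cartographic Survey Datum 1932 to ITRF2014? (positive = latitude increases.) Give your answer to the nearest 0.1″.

sin φ = 0.530422, cos φ = 0.847733, sin λ = 0.600099, cos λ = -0.799926.
North component: ΔN = −sin φ cos λ·ΔX − sin φ sin λ·ΔY + cos φ·ΔZ = −(0.530422)(-0.799926)(-630.1) − (0.530422)(0.600099)(-145.1) + (0.847733)(520.7) = 220.25 m.
1° of latitude spans πR/180 = 111195 m, so Δφ = 220.25 / 111195 × 3600 = 7.131″.

Δφ = 7.1″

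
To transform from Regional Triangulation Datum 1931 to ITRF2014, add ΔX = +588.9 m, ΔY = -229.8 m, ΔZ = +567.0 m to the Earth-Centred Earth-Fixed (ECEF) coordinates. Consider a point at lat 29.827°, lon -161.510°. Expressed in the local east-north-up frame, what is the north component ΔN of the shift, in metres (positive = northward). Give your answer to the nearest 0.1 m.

The local north axis is (−sin φ cos λ, −sin φ sin λ, cos φ), giving ΔN = 277.789 − 36.249 + 491.890 = 733.43 m.

ΔN = 733.4 m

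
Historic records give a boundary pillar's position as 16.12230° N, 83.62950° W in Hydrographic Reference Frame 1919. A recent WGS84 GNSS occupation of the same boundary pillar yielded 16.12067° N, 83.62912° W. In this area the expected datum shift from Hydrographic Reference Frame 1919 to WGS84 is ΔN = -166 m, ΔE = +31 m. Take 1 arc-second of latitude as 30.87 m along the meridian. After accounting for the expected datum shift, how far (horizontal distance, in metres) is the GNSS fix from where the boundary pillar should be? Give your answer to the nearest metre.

18 m

Observed coordinate differences: Δφ = -0.00163°, Δλ = +0.00038°.
Converting to metres (1° lat = 111132 m, cos φ = 0.960671): observed ΔN = -181.1 m, observed ΔE = 40.6 m.
Subtracting the expected shift leaves a residual of -181.1 − (-166) = -15.1 m north and 40.6 − (31) = 9.6 m east.
Residual distance = √((-15.1)² + 9.6²) = 17.9 m.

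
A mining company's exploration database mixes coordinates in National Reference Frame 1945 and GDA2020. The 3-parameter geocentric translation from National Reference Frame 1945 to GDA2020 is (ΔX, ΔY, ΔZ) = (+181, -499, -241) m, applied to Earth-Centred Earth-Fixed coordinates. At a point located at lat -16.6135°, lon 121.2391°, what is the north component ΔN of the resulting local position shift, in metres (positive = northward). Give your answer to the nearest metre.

ΔN = -380 m

The local north axis is (−sin φ cos λ, −sin φ sin λ, cos φ), giving ΔN = -26.838 − 121.985 − 230.940 = -379.76 m.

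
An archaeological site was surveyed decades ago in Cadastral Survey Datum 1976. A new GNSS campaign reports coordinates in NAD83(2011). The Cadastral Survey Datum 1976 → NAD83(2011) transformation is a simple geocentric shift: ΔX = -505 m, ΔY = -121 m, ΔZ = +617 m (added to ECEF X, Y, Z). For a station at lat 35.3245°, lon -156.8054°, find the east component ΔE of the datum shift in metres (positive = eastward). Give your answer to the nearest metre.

At φ = 35.3245°, λ = -156.8054°: sin φ = 0.578207, cos φ = 0.815890, sin λ = -0.393855, cos λ = -0.919172.
ΔE = −sin λ·ΔX + cos λ·ΔY = −(-0.393855)·(-505) + (-0.919172)·(-121) = -87.68 m.

ΔE = -88 m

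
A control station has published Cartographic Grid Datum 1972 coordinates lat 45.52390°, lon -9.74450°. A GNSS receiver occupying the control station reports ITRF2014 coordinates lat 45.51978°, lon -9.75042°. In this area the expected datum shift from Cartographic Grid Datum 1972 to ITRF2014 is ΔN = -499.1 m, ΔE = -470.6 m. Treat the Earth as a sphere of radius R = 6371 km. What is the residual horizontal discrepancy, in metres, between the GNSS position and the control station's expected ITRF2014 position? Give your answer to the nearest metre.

42 m

Observed coordinate differences: Δφ = -0.00412°, Δλ = -0.00592°.
Converting to metres (1° lat = 111195 m, cos φ = 0.700612): observed ΔN = -458.1 m, observed ΔE = -461.2 m.
Subtracting the expected shift leaves a residual of -458.1 − (-499.1) = 41.0 m north and -461.2 − (-470.6) = 9.4 m east.
Residual distance = √(41.0² + 9.4²) = 42.0 m.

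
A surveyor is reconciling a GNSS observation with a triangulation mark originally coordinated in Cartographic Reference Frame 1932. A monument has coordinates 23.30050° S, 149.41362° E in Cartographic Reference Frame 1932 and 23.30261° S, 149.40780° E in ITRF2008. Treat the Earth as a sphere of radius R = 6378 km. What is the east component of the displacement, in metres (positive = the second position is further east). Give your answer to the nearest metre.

Δφ = -23.30261° − -23.30050° = -0.00211°; Δλ = 149.40780° − 149.41362° = -0.00582°.
1° along a meridian = πR/180 = 111317 m.
ΔN = Δφ × 111317 = -234.9 m; ΔE = Δλ × 111317 × cos(-23.30050°) = -0.00582 × 111317 × 0.918443 = -595.0 m.

ΔE = -595 m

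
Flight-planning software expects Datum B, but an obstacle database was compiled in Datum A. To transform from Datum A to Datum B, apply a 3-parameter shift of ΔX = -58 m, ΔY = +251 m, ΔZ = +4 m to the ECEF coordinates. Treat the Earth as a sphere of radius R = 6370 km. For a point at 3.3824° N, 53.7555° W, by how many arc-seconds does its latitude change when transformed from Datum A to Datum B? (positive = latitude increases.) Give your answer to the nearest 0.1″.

sin φ = 0.059000, cos φ = 0.998258, sin λ = -0.806501, cos λ = 0.591232.
North component: ΔN = −sin φ cos λ·ΔX − sin φ sin λ·ΔY + cos φ·ΔZ = −(0.059000)(0.591232)(-58) − (0.059000)(-0.806501)(251) + (0.998258)(4) = 17.96 m.
1° of latitude spans πR/180 = 111177 m, so Δφ = 17.96 / 111177 × 3600 = 0.582″.

Δφ = 0.6″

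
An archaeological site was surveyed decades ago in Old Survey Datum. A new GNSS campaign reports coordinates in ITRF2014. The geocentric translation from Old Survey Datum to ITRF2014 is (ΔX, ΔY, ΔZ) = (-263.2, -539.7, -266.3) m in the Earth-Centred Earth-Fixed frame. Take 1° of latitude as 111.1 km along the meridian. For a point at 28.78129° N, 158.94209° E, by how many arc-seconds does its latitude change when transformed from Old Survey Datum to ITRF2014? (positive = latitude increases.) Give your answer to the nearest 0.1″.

Δφ = -8.4″

sin φ = 0.481467, cos φ = 0.876464, sin λ = 0.359311, cos λ = -0.933218.
North component: ΔN = −sin φ cos λ·ΔX − sin φ sin λ·ΔY + cos φ·ΔZ = −(0.481467)(-0.933218)(-263.2) − (0.481467)(0.359311)(-539.7) + (0.876464)(-266.3) = -258.30 m.
1° of latitude spans 111100 m, so Δφ = -258.30 / 111100 × 3600 = -8.370″.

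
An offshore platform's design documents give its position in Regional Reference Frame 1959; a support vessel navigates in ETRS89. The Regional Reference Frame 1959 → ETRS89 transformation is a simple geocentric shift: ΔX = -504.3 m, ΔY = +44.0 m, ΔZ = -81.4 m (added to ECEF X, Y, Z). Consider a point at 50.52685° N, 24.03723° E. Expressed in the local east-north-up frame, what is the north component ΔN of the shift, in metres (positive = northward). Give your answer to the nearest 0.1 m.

ΔN = 289.9 m

The local north axis is (−sin φ cos λ, −sin φ sin λ, cos φ), giving ΔN = 355.523 − 13.835 − 51.747 = 289.94 m.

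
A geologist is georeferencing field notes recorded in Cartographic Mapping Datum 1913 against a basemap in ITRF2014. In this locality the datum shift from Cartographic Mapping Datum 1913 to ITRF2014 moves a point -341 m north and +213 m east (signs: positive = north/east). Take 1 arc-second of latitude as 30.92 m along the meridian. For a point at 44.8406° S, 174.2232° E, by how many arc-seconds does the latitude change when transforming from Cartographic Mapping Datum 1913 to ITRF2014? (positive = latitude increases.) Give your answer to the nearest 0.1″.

1″ of latitude = 30.92 m, so Δφ = -341.0 / 30.92 = -11.028″.

Δφ = -11.0″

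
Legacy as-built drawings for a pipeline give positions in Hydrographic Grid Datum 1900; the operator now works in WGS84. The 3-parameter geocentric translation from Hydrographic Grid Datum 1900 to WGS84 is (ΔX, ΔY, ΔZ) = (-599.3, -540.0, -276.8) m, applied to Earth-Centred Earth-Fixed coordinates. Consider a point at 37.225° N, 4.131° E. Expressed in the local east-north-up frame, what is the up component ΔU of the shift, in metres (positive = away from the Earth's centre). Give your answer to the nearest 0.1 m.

ΔU = -674.4 m

The local up (radial) axis is (cos φ cos λ, cos φ sin λ, sin φ), giving ΔU = -475.962 − 30.975 − 167.449 = -674.39 m.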